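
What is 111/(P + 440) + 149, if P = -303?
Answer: 20524/137 ≈ 149.81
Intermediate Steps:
111/(P + 440) + 149 = 111/(-303 + 440) + 149 = 111/137 + 149 = 20524/137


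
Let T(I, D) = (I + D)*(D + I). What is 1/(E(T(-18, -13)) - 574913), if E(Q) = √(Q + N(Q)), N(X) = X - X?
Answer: -1/574882 ≈ -1.7395e-6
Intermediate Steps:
N(X) = 0
T(I, D) = (D + I)² (T(I, D) = (D + I)*(D + I) = (D + I)²)
E(Q) = √Q (E(Q) = √(Q + 0) = √Q)
1/(E(T(-18, -13)) - 574913) = 1/(√((-13 - 18)²) - 574913) = 1/(√((-31)²) - 574913) = 1/(√961 - 574913) = 1/(31 - 574913) = 1/(-574882) = -1/574882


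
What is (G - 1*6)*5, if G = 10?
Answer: 20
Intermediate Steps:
(G - 1*6)*5 = (10 - 1*6)*5 = (10 - 6)*5 = 4*5 = 20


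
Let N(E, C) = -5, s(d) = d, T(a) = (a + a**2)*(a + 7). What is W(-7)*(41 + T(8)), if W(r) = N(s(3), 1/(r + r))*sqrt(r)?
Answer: -5605*I*sqrt(7) ≈ -14829.0*I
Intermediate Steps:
T(a) = (7 + a)*(a + a**2) (T(a) = (a + a**2)*(7 + a) = (7 + a)*(a + a**2))
W(r) = -5*sqrt(r)
W(-7)*(41 + T(8)) = (-5*I*sqrt(7))*(41 + 8*(7 + 8**2 + 8*8)) = (-5*I*sqrt(7))*(41 + 8*(7 + 64 + 64)) = (-5*I*sqrt(7))*(41 + 8*135) = (-5*I*sqrt(7))*(41 + 1080) = -5*I*sqrt(7)*1121 = -5605*I*sqrt(7)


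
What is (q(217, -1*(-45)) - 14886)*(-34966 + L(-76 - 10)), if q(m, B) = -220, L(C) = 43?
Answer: 527546838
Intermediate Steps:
(q(217, -1*(-45)) - 14886)*(-34966 + L(-76 - 10)) = (-220 - 14886)*(-34966 + 43) = -15106*(-34923) = 527546838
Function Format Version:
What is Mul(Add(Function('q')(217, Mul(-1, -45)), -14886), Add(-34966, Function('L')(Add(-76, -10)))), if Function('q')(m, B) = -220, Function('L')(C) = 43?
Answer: 527546838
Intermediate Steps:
Mul(Add(Function('q')(217, Mul(-1, -45)), -14886), Add(-34966, Function('L')(Add(-76, -10)))) = Mul(Add(-220, -14886), Add(-34966, 43)) = Mul(-15106, -34923) = 527546838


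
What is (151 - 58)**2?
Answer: 8649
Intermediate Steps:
(151 - 58)**2 = 93**2 = 8649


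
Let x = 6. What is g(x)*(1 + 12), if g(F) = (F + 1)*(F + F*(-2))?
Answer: -546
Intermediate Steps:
g(F) = -F*(1 + F) (g(F) = (1 + F)*(F - 2*F) = (1 + F)*(-F) = -F*(1 + F))
g(x)*(1 + 12) = (-1*6*(1 + 6))*(1 + 12) = -1*6*7*13 = -42*13 = -546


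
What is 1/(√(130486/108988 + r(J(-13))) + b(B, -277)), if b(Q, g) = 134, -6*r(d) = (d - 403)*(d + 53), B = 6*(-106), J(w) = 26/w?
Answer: 3651098/395416713 - √2556597426493/395416713 ≈ 0.0051899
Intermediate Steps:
B = -636
r(d) = -(-403 + d)*(53 + d)/6 (r(d) = -(d - 403)*(d + 53)/6 = -(-403 + d)*(53 + d)/6)
1/(√(130486/108988 + r(J(-13))) + b(B, -277)) = 1/(√(130486/108988 + (21359/6 - (26/(-13))²/6 + 175*(26/(-13))/3)) + 134) = 1/(√(130486*(1/108988) + (21359/6 - (26*(-1/13))²/6 + 175*(26*(-1/13))/3)) + 134) = 1/(√(65243/54494 + (21359/6 - ⅙*(-2)² + (175/3)*(-2))) + 134) = 1/(√(65243/54494 + (21359/6 - ⅙*4 - 350/3)) + 134) = 1/(√(65243/54494 + (21359/6 - ⅔ - 350/3)) + 134) = 1/(√(65243/54494 + 6885/2) + 134) = 1/(√(93830419/27247) + 134) = 1/(√2556597426493/27247 + 134) = 1/(134 + √2556597426493/27247)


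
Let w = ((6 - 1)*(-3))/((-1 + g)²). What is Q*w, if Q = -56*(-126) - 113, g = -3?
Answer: -104145/16 ≈ -6509.1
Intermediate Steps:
Q = 6943 (Q = 7056 - 113 = 6943)
w = -15/16 (w = ((6 - 1)*(-3))/((-1 - 3)²) = (5*(-3))/((-4)²) = -15/16 ≈ -0.93750)
Q*w = 6943*(-15/16) = -104145/16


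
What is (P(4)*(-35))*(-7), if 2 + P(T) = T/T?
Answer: -245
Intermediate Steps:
P(T) = -1 (P(T) = -2 + T/T = -2 + 1 = -1)
(P(4)*(-35))*(-7) = -1*(-35)*(-7) = 35*(-7) = -245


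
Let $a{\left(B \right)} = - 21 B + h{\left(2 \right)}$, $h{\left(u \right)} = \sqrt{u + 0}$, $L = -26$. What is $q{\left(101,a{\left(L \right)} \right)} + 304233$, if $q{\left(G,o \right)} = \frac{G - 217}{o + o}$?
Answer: $\frac{45348042447}{149057} + \frac{29 \sqrt{2}}{149057} \approx 3.0423 \cdot 10^{5}$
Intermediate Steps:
$h{\left(u \right)} = \sqrt{u}$
$a{\left(B \right)} = \sqrt{2} - 21 B$ ($a{\left(B \right)} = - 21 B + \sqrt{2} = \sqrt{2} - 21 B$)
$q{\left(G,o \right)} = \frac{-217 + G}{2 o}$
$q{\left(101,a{\left(L \right)} \right)} + 304233 = \frac{-217 + 101}{2 \left(\sqrt{2} - -546\right)} + 304233 = \frac{1}{2} \frac{1}{\sqrt{2} + 546} \left(-116\right) + 304233 = \frac{1}{2} \frac{1}{546 + \sqrt{2}} \left(-116\right) + 304233 = - \frac{58}{546 + \sqrt{2}} + 304233 = 304233 - \frac{58}{546 + \sqrt{2}}$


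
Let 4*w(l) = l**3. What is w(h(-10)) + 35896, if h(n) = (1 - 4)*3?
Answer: 142855/4 ≈ 35714.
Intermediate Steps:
h(n) = -9 (h(n) = -3*3 = -9)
w(l) = l**3/4
w(h(-10)) + 35896 = (1/4)*(-9)**3 + 35896 = (1/4)*(-729) + 35896 = -729/4 + 35896 = 142855/4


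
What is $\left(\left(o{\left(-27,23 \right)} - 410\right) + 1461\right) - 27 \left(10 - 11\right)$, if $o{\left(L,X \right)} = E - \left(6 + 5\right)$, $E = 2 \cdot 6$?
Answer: $1079$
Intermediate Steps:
$E = 12$
$o{\left(L,X \right)} = 1$ ($o{\left(L,X \right)} = 12 - \left(6 + 5\right) = 12 - 11 = 1$)
$\left(\left(o{\left(-27,23 \right)} - 410\right) + 1461\right) - 27 \left(10 - 11\right) = \left(\left(1 - 410\right) + 1461\right) - 27 \left(10 - 11\right) = \left(-409 + 1461\right) - -27 = 1052 + 27 = 1079$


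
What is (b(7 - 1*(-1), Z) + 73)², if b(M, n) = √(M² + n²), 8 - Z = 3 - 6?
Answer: (73 + √185)² ≈ 7499.8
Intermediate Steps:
Z = 11 (Z = 8 - (3 - 6) = 8 - 1*(-3) = 8 + 3 = 11)
(b(7 - 1*(-1), Z) + 73)² = (√((7 - 1*(-1))² + 11²) + 73)² = (√((7 + 1)² + 121) + 73)² = (√(8² + 121) + 73)² = (√(64 + 121) + 73)² = (√185 + 73)² = (73 + √185)²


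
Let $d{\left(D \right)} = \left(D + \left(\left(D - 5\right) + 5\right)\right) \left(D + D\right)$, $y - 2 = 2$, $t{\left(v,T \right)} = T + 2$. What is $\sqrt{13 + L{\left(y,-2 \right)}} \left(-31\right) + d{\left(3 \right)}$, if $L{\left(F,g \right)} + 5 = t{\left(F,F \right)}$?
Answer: $36 - 31 \sqrt{14} \approx -79.991$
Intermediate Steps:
$t{\left(v,T \right)} = 2 + T$
$y = 4$ ($y = 2 + 2 = 4$)
$L{\left(F,g \right)} = -3 + F$ ($L{\left(F,g \right)} = -5 + \left(2 + F\right) = -3 + F$)
$d{\left(D \right)} = 4 D^{2}$ ($d{\left(D \right)} = \left(D + \left(\left(-5 + D\right) + 5\right)\right) 2 D = \left(D + D\right) 2 D = 2 D 2 D = 4 D^{2}$)
$\sqrt{13 + L{\left(y,-2 \right)}} \left(-31\right) + d{\left(3 \right)} = \sqrt{13 + \left(-3 + 4\right)} \left(-31\right) + 4 \cdot 3^{2} = \sqrt{13 + 1} \left(-31\right) + 4 \cdot 9 = \sqrt{14} \left(-31\right) + 36 = - 31 \sqrt{14} + 36 = 36 - 31 \sqrt{14}$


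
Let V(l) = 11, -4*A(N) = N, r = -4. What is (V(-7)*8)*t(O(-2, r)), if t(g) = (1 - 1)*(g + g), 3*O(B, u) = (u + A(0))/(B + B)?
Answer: 0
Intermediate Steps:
A(N) = -N/4
O(B, u) = u/(6*B) (O(B, u) = ((u - ¼*0)/(B + B))/3 = ((u + 0)/((2*B)))/3 = (u*(1/(2*B)))/3 = (u/(2*B))/3 = u/(6*B))
t(g) = 0 (t(g) = 0*(2*g) = 0)
(V(-7)*8)*t(O(-2, r)) = (11*8)*0 = 88*0 = 0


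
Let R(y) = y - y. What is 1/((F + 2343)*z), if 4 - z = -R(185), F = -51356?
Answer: -1/196052 ≈ -5.1007e-6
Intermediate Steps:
R(y) = 0
z = 4 (z = 4 - (-1)*0 = 4 - 1*0 = 4 + 0 = 4)
1/((F + 2343)*z) = 1/((-51356 + 2343)*4) = (1/4)/(-49013) = -1/49013*1/4 = -1/196052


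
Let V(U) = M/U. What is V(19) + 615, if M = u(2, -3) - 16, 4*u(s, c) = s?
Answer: 23339/38 ≈ 614.18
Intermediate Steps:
u(s, c) = s/4
M = -31/2 (M = (1/4)*2 - 16 = 1/2 - 16 = -31/2 ≈ -15.500)
V(U) = -31/(2*U)
V(19) + 615 = -31/2/19 + 615 = -31/2*1/19 + 615 = -31/38 + 615 = 23339/38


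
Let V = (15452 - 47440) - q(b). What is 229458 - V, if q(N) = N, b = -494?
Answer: 260952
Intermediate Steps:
V = -31494 (V = (15452 - 47440) - 1*(-494) = -31988 + 494 = -31494)
229458 - V = 229458 - 1*(-31494) = 229458 + 31494 = 260952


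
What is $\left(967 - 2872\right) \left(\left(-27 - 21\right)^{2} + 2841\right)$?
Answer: $-9801225$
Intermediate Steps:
$\left(967 - 2872\right) \left(\left(-27 - 21\right)^{2} + 2841\right) = - 1905 \left(\left(-48\right)^{2} + 2841\right) = - 1905 \left(2304 + 2841\right) = \left(-1905\right) 5145 = -9801225$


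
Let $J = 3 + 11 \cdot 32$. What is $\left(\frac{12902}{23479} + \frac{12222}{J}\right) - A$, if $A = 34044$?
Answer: $- \frac{283466731432}{8335045} \approx -34009.0$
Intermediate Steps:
$J = 355$ ($J = 3 + 352 = 355$)
$\left(\frac{12902}{23479} + \frac{12222}{J}\right) - A = \left(\frac{12902}{23479} + \frac{12222}{355}\right) - 34044 = \frac{291540548}{8335045} - 34044 = - \frac{283466731432}{8335045}$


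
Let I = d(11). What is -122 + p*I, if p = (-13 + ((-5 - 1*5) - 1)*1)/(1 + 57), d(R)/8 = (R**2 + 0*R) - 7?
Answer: -14482/29 ≈ -499.38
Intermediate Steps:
d(R) = -56 + 8*R**2 (d(R) = 8*((R**2 + 0*R) - 7) = 8*((R**2 + 0) - 7) = 8*(R**2 - 7) = 8*(-7 + R**2) = -56 + 8*R**2)
I = 912 (I = -56 + 8*11**2 = -56 + 8*121 = -56 + 968 = 912)
p = -12/29 (p = (-13 + ((-5 - 5) - 1)*1)/58 = (-13 + (-10 - 1)*1)*(1/58) = (-13 - 11*1)*(1/58) = (-13 - 11)*(1/58) = -24*1/58 = -12/29 ≈ -0.41379)
-122 + p*I = -122 - 12/29*912 = -122 - 10944/29 = -14482/29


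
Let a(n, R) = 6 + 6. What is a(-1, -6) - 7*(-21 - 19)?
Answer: 292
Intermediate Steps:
a(n, R) = 12
a(-1, -6) - 7*(-21 - 19) = 12 - 7*(-21 - 19) = 12 - 7*(-40) = 12 + 280 = 292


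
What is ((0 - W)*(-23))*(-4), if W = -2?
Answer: 184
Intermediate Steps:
((0 - W)*(-23))*(-4) = ((0 - 1*(-2))*(-23))*(-4) = ((0 + 2)*(-23))*(-4) = (2*(-23))*(-4) = -46*(-4) = 184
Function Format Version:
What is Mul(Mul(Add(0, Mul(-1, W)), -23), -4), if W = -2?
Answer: 184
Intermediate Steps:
Mul(Mul(Add(0, Mul(-1, W)), -23), -4) = Mul(Mul(Add(0, Mul(-1, -2)), -23), -4) = Mul(Mul(Add(0, 2), -23), -4) = Mul(Mul(2, -23), -4) = Mul(-46, -4) = 184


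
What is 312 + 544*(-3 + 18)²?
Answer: 122712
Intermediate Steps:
312 + 544*(-3 + 18)² = 312 + 544*15² = 312 + 544*225 = 312 + 122400 = 122712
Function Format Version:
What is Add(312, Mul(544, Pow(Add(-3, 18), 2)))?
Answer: 122712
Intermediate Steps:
Add(312, Mul(544, Pow(Add(-3, 18), 2))) = Add(312, Mul(544, Pow(15, 2))) = Add(312, Mul(544, 225)) = Add(312, 122400) = 122712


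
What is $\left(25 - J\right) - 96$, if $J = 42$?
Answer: $-113$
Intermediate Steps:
$\left(25 - J\right) - 96 = \left(25 - 42\right) - 96 = -17 - 96 = -113$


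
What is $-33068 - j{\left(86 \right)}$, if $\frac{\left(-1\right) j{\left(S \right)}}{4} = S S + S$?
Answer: $-3140$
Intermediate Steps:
$j{\left(S \right)} = - 4 S - 4 S^{2}$ ($j{\left(S \right)} = - 4 \left(S S + S\right) = - 4 \left(S^{2} + S\right) = - 4 \left(S + S^{2}\right) = - 4 S - 4 S^{2}$)
$-33068 - j{\left(86 \right)} = -33068 - \left(-4\right) 86 \left(1 + 86\right) = -33068 - \left(-4\right) 86 \cdot 87 = -33068 - -29928 = -33068 + 29928 = -3140$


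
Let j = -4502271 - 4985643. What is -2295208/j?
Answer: 1147604/4743957 ≈ 0.24191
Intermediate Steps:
j = -9487914
-2295208/j = -2295208/(-9487914) = -2295208*(-1/9487914) = 1147604/4743957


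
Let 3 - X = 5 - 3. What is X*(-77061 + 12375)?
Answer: -64686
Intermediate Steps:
X = 1 (X = 3 - (5 - 3) = 3 - 1*2 = 3 - 2 = 1)
X*(-77061 + 12375) = 1*(-77061 + 12375) = 1*(-64686) = -64686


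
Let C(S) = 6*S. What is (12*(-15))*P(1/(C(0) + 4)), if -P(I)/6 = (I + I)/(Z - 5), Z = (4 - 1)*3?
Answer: 135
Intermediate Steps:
Z = 9 (Z = 3*3 = 9)
P(I) = -3*I (P(I) = -6*(I + I)/(9 - 5) = -6*2*I/4 = -3*I)
(12*(-15))*P(1/(C(0) + 4)) = (12*(-15))*(-3/(6*0 + 4)) = -(-540)/(0 + 4) = -(-540)/4 = -180*(-3/4) = 135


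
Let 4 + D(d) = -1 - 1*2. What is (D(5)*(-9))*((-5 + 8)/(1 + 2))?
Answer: 63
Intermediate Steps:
D(d) = -7 (D(d) = -4 + (-1 - 1*2) = -4 + (-1 - 2) = -4 - 3 = -7)
(D(5)*(-9))*((-5 + 8)/(1 + 2)) = (-7*(-9))*((-5 + 8)/(1 + 2)) = 63*(3/3) = 63*(3*(⅓)) = 63*1 = 63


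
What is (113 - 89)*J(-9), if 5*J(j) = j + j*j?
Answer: 1728/5 ≈ 345.60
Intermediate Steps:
J(j) = j/5 + j**2/5 (J(j) = (j + j*j)/5 = (j + j**2)/5 = j/5 + j**2/5)
(113 - 89)*J(-9) = (113 - 89)*((1/5)*(-9)*(1 - 9)) = 24*((1/5)*(-9)*(-8)) = 24*(72/5) = 1728/5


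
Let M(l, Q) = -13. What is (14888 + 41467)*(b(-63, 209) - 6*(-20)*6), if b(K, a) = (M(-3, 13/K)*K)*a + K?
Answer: 9683366940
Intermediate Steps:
b(K, a) = K - 13*K*a (b(K, a) = (-13*K)*a + K = -13*K*a + K = K - 13*K*a)
(14888 + 41467)*(b(-63, 209) - 6*(-20)*6) = (14888 + 41467)*(-63*(1 - 13*209) - 6*(-20)*6) = 56355*(-63*(1 - 2717) + 120*6) = 56355*(-63*(-2716) + 720) = 56355*(171108 + 720) = 56355*171828 = 9683366940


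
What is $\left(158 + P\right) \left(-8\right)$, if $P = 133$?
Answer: $-2328$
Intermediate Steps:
$\left(158 + P\right) \left(-8\right) = \left(158 + 133\right) \left(-8\right) = 291 \left(-8\right) = -2328$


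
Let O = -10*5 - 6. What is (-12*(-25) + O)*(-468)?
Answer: -114192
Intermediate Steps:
O = -56 (O = -50 - 6 = -56)
(-12*(-25) + O)*(-468) = (-12*(-25) - 56)*(-468) = (300 - 56)*(-468) = 244*(-468) = -114192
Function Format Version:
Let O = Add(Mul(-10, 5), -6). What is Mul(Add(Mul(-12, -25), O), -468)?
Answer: -114192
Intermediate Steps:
O = -56 (O = Add(-50, -6) = -56)
Mul(Add(Mul(-12, -25), O), -468) = Mul(Add(Mul(-12, -25), -56), -468) = Mul(Add(300, -56), -468) = Mul(244, -468) = -114192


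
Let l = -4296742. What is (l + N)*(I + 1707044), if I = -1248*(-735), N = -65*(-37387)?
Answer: -4898529062188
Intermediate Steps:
N = 2430155
I = 917280
(l + N)*(I + 1707044) = (-4296742 + 2430155)*(917280 + 1707044) = -1866587*2624324 = -4898529062188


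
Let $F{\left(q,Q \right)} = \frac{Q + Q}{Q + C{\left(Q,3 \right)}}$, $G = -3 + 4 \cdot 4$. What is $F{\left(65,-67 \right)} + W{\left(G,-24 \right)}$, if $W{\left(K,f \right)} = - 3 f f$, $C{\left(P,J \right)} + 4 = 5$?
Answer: $- \frac{56957}{33} \approx -1726.0$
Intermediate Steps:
$C{\left(P,J \right)} = 1$ ($C{\left(P,J \right)} = -4 + 5 = 1$)
$G = 13$ ($G = -3 + 16 = 13$)
$F{\left(q,Q \right)} = \frac{2 Q}{1 + Q}$ ($F{\left(q,Q \right)} = \frac{Q + Q}{Q + 1} = \frac{2 Q}{1 + Q}$)
$W{\left(K,f \right)} = - 3 f^{2}$
$F{\left(65,-67 \right)} + W{\left(G,-24 \right)} = 2 \left(-67\right) \frac{1}{1 - 67} - 3 \left(-24\right)^{2} = 2 \left(-67\right) \frac{1}{-66} - 1728 = 2 \left(-67\right) \left(- \frac{1}{66}\right) - 1728 = \frac{67}{33} - 1728 = - \frac{56957}{33}$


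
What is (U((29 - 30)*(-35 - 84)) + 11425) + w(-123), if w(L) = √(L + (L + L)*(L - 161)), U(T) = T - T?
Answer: 11425 + 9*√861 ≈ 11689.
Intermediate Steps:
U(T) = 0
w(L) = √(L + 2*L*(-161 + L)) (w(L) = √(L + (2*L)*(-161 + L)) = √(L + 2*L*(-161 + L)))
(U((29 - 30)*(-35 - 84)) + 11425) + w(-123) = (0 + 11425) + √(-123*(-321 + 2*(-123))) = 11425 + √(-123*(-321 - 246)) = 11425 + √(-123*(-567)) = 11425 + √69741 = 11425 + 9*√861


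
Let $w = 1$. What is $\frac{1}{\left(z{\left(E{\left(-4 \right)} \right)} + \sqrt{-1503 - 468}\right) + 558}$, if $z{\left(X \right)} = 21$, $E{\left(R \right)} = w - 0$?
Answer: $\frac{193}{112404} - \frac{i \sqrt{219}}{112404} \approx 0.001717 - 0.00013166 i$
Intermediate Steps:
$E{\left(R \right)} = 1$ ($E{\left(R \right)} = 1 - 0 = 1 + 0 = 1$)
$\frac{1}{\left(z{\left(E{\left(-4 \right)} \right)} + \sqrt{-1503 - 468}\right) + 558} = \frac{1}{\left(21 + \sqrt{-1503 - 468}\right) + 558} = \frac{1}{\left(21 + \sqrt{-1971}\right) + 558} = \frac{1}{\left(21 + 3 i \sqrt{219}\right) + 558} = \frac{1}{579 + 3 i \sqrt{219}}$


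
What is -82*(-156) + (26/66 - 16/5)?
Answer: 2110217/165 ≈ 12789.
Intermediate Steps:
-82*(-156) + (26/66 - 16/5) = 12792 + (26*(1/66) - 16*1/5) = 12792 + (13/33 - 16/5) = 12792 - 463/165 = 2110217/165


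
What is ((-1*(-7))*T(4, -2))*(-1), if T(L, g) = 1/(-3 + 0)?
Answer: 7/3 ≈ 2.3333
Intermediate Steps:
T(L, g) = -1/3 (T(L, g) = 1/(-3) = -1/3)
((-1*(-7))*T(4, -2))*(-1) = (-1*(-7)*(-1/3))*(-1) = (7*(-1/3))*(-1) = -7/3*(-1) = 7/3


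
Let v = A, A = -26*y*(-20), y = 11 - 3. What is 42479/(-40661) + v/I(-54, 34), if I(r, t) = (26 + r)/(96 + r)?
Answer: -253767119/40661 ≈ -6241.0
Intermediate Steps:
y = 8
I(r, t) = (26 + r)/(96 + r)
A = 4160 (A = -26*8*(-20) = -208*(-20) = 4160)
v = 4160
42479/(-40661) + v/I(-54, 34) = 42479/(-40661) + 4160/(((26 - 54)/(96 - 54))) = 42479*(-1/40661) + 4160/((-28/42)) = -42479/40661 + 4160/(((1/42)*(-28))) = -42479/40661 + 4160/(-⅔) = -42479/40661 + 4160*(-3/2) = -42479/40661 - 6240 = -253767119/40661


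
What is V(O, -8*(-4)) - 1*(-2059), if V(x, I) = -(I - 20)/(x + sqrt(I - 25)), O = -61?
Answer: 1274643/619 + 2*sqrt(7)/619 ≈ 2059.2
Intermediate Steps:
V(x, I) = -(-20 + I)/(x + sqrt(-25 + I))
V(O, -8*(-4)) - 1*(-2059) = (20 - (-8)*(-4))/(-61 + sqrt(-25 - 8*(-4))) - 1*(-2059) = (20 - 1*32)/(-61 + sqrt(-25 + 32)) + 2059 = (20 - 32)/(-61 + sqrt(7)) + 2059 = -12/(-61 + sqrt(7)) + 2059 = 2059 - 12/(-61 + sqrt(7))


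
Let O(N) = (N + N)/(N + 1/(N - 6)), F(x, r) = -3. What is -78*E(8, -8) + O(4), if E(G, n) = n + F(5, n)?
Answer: 6022/7 ≈ 860.29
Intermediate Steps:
E(G, n) = -3 + n (E(G, n) = n - 3 = -3 + n)
O(N) = 2*N/(N + 1/(-6 + N)) (O(N) = (2*N)/(N + 1/(-6 + N)) = 2*N/(N + 1/(-6 + N)))
-78*E(8, -8) + O(4) = -78*(-3 - 8) + 2*4*(-6 + 4)/(1 + 4² - 6*4) = -78*(-11) + 2*4*(-2)/(1 + 16 - 24) = 858 + 2*4*(-2)/(-7) = 858 + 2*4*(-⅐)*(-2) = 858 + 16/7 = 6022/7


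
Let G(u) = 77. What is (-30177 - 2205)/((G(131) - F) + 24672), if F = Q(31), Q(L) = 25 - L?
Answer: -32382/24755 ≈ -1.3081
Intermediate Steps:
F = -6 (F = 25 - 1*31 = 25 - 31 = -6)
(-30177 - 2205)/((G(131) - F) + 24672) = (-30177 - 2205)/((77 - 1*(-6)) + 24672) = -32382/((77 + 6) + 24672) = -32382/(83 + 24672) = -32382/24755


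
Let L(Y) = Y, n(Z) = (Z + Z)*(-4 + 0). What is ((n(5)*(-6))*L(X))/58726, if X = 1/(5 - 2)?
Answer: 40/29363 ≈ 0.0013623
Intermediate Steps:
n(Z) = -8*Z (n(Z) = (2*Z)*(-4) = -8*Z)
X = 1/3 ≈ 0.33333
((n(5)*(-6))*L(X))/58726 = ((-8*5*(-6))*(1/3))/58726 = (-40*(-6)*(1/3))*(1/58726) = (240*(1/3))*(1/58726) = 80*(1/58726) = 40/29363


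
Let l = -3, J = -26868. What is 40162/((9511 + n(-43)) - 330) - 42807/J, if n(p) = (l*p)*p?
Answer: 205772209/16273052 ≈ 12.645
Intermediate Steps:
n(p) = -3*p**2 (n(p) = (-3*p)*p = -3*p**2)
40162/((9511 + n(-43)) - 330) - 42807/J = 40162/((9511 - 3*(-43)**2) - 330) - 42807/(-26868) = 40162/((9511 - 3*1849) - 330) - 42807*(-1/26868) = 40162/((9511 - 5547) - 330) + 14269/8956 = 40162/(3964 - 330) + 14269/8956 = 40162/3634 + 14269/8956 = 40162*(1/3634) + 14269/8956 = 20081/1817 + 14269/8956 = 205772209/16273052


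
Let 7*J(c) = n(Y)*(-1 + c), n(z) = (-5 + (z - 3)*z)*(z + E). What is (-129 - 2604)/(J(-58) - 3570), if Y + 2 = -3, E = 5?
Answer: 911/1190 ≈ 0.76555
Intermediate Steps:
Y = -5 (Y = -2 - 3 = -5)
n(z) = (-5 + z*(-3 + z))*(5 + z) (n(z) = (-5 + (z - 3)*z)*(z + 5) = (-5 + (-3 + z)*z)*(5 + z) = (-5 + z*(-3 + z))*(5 + z))
J(c) = 0 (J(c) = ((-25 + (-5)³ - 20*(-5) + 2*(-5)²)*(-1 + c))/7 = ((-25 - 125 + 100 + 2*25)*(-1 + c))/7 = ((-25 - 125 + 100 + 50)*(-1 + c))/7 = (0*(-1 + c))/7 = (⅐)*0 = 0)
(-129 - 2604)/(J(-58) - 3570) = (-129 - 2604)/(0 - 3570) = -2733/(-3570) = -2733*(-1/3570) = 911/1190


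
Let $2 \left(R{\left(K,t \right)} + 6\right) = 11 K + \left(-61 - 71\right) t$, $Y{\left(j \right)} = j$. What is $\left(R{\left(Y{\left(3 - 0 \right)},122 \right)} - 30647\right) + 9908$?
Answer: $- \frac{57561}{2} \approx -28781.0$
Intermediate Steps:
$R{\left(K,t \right)} = -6 - 66 t + \frac{11 K}{2}$ ($R{\left(K,t \right)} = -6 + \frac{11 K + \left(-61 - 71\right) t}{2} = -6 + \frac{11 K - 132 t}{2} = -6 + \frac{- 132 t + 11 K}{2} = -6 + \left(- 66 t + \frac{11 K}{2}\right) = -6 - 66 t + \frac{11 K}{2}$)
$\left(R{\left(Y{\left(3 - 0 \right)},122 \right)} - 30647\right) + 9908 = \left(\left(-6 - 8052 + \frac{11 \left(3 - 0\right)}{2}\right) - 30647\right) + 9908 = \left(\left(-6 - 8052 + \frac{11 \left(3 + 0\right)}{2}\right) - 30647\right) + 9908 = \left(\left(-6 - 8052 + \frac{11}{2} \cdot 3\right) - 30647\right) + 9908 = \left(\left(-6 - 8052 + \frac{33}{2}\right) - 30647\right) + 9908 = \left(- \frac{16083}{2} - 30647\right) + 9908 = - \frac{77377}{2} + 9908 = - \frac{57561}{2}$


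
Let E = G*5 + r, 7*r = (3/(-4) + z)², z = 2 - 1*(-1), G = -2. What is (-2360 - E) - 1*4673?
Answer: -786657/112 ≈ -7023.7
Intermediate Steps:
z = 3 (z = 2 + 1 = 3)
r = 81/112 (r = (3/(-4) + 3)²/7 = (3*(-¼) + 3)²/7 = (-¾ + 3)²/7 = (9/4)²/7 = (⅐)*(81/16) = 81/112 ≈ 0.72321)
E = -1039/112 (E = -2*5 + 81/112 = -10 + 81/112 = -1039/112 ≈ -9.2768)
(-2360 - E) - 1*4673 = (-2360 - 1*(-1039/112)) - 1*4673 = (-2360 + 1039/112) - 4673 = -263281/112 - 4673 = -786657/112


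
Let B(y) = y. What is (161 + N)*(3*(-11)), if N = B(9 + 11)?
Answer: -5973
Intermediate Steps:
N = 20 (N = 9 + 11 = 20)
(161 + N)*(3*(-11)) = (161 + 20)*(3*(-11)) = 181*(-33) = -5973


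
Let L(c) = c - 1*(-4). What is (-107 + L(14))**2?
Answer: 7921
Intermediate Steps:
L(c) = 4 + c (L(c) = c + 4 = 4 + c)
(-107 + L(14))**2 = (-107 + (4 + 14))**2 = (-107 + 18)**2 = (-89)**2 = 7921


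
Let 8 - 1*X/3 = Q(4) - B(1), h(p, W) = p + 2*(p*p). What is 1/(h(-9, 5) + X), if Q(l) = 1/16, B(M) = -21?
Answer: 16/1821 ≈ 0.0087864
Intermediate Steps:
h(p, W) = p + 2*p²
Q(l) = 1/16
X = -627/16 (X = 24 - 3*(1/16 - 1*(-21)) = 24 - 3*(1/16 + 21) = 24 - 3*337/16 = 24 - 1011/16 = -627/16 ≈ -39.188)
1/(h(-9, 5) + X) = 1/(-9*(1 + 2*(-9)) - 627/16) = 1/(-9*(1 - 18) - 627/16) = 1/(-9*(-17) - 627/16) = 1/(153 - 627/16) = 1/(1821/16) = 16/1821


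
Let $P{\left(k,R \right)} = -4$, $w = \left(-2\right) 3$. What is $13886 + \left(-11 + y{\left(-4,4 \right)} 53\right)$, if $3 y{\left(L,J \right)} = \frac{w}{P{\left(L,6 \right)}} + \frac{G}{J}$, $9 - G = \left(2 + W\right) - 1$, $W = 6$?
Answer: $\frac{41731}{3} \approx 13910.0$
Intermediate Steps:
$G = 2$ ($G = 9 - \left(\left(2 + 6\right) - 1\right) = 9 - \left(8 - 1\right) = 9 - 7 = 2$)
$w = -6$
$y{\left(L,J \right)} = \frac{1}{2} + \frac{2}{3 J}$ ($y{\left(L,J \right)} = \frac{- \frac{6}{-4} + \frac{2}{J}}{3} = \frac{\left(-6\right) \left(- \frac{1}{4}\right) + \frac{2}{J}}{3} = \frac{\frac{3}{2} + \frac{2}{J}}{3} = \frac{1}{2} + \frac{2}{3 J}$)
$13886 + \left(-11 + y{\left(-4,4 \right)} 53\right) = 13886 - \left(11 - \frac{4 + 3 \cdot 4}{6 \cdot 4} \cdot 53\right) = 13886 - \left(11 - \frac{1}{6} \cdot \frac{1}{4} \left(4 + 12\right) 53\right) = 13886 - \left(11 - \frac{1}{6} \cdot \frac{1}{4} \cdot 16 \cdot 53\right) = 13886 + \left(-11 + \frac{2}{3} \cdot 53\right) = 13886 + \left(-11 + \frac{106}{3}\right) = 13886 + \frac{73}{3} = \frac{41731}{3}$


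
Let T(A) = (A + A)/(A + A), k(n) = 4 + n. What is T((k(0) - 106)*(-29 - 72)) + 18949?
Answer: 18950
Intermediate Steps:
T(A) = 1 (T(A) = (2*A)/((2*A)) = (2*A)*(1/(2*A)) = 1)
T((k(0) - 106)*(-29 - 72)) + 18949 = 1 + 18949 = 18950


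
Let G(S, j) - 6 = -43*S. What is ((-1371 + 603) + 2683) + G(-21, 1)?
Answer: 2824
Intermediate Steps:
G(S, j) = 6 - 43*S
((-1371 + 603) + 2683) + G(-21, 1) = ((-1371 + 603) + 2683) + (6 - 43*(-21)) = (-768 + 2683) + (6 + 903) = 1915 + 909 = 2824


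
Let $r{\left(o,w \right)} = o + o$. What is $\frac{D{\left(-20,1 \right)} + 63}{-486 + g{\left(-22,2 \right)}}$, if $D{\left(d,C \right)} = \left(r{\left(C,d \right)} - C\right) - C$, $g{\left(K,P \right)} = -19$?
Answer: $- \frac{63}{505} \approx -0.12475$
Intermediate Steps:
$r{\left(o,w \right)} = 2 o$
$D{\left(d,C \right)} = 0$ ($D{\left(d,C \right)} = \left(2 C - C\right) - C = C - C = 0$)
$\frac{D{\left(-20,1 \right)} + 63}{-486 + g{\left(-22,2 \right)}} = \frac{0 + 63}{-486 - 19} = \frac{63}{-505} = 63 \left(- \frac{1}{505}\right) = - \frac{63}{505}$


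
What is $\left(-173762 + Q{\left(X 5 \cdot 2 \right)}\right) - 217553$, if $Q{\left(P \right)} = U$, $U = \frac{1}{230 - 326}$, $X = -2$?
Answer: $- \frac{37566241}{96} \approx -3.9132 \cdot 10^{5}$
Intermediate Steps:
$U = - \frac{1}{96}$ ($U = \frac{1}{-96} = - \frac{1}{96} \approx -0.010417$)
$Q{\left(P \right)} = - \frac{1}{96}$
$\left(-173762 + Q{\left(X 5 \cdot 2 \right)}\right) - 217553 = \left(-173762 - \frac{1}{96}\right) - 217553 = - \frac{16681153}{96} - 217553 = - \frac{37566241}{96}$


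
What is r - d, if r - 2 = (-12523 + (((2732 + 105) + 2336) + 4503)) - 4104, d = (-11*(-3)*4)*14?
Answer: -8797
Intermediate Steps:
d = 1848 (d = (33*4)*14 = 132*14 = 1848)
r = -6949 (r = 2 + ((-12523 + (((2732 + 105) + 2336) + 4503)) - 4104) = 2 + ((-12523 + ((2837 + 2336) + 4503)) - 4104) = 2 + ((-12523 + (5173 + 4503)) - 4104) = 2 + ((-12523 + 9676) - 4104) = 2 + (-2847 - 4104) = 2 - 6951 = -6949)
r - d = -6949 - 1*1848 = -6949 - 1848 = -8797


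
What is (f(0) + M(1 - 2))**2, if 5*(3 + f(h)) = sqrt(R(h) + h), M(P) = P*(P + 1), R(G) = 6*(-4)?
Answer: 201/25 - 12*I*sqrt(6)/5 ≈ 8.04 - 5.8788*I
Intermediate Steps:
R(G) = -24
M(P) = P*(1 + P)
f(h) = -3 + sqrt(-24 + h)/5
(f(0) + M(1 - 2))**2 = ((-3 + sqrt(-24 + 0)/5) + (1 - 2)*(1 + (1 - 2)))**2 = ((-3 + sqrt(-24)/5) - (1 - 1))**2 = ((-3 + (2*I*sqrt(6))/5) - 1*0)**2 = ((-3 + 2*I*sqrt(6)/5) + 0)**2 = (-3 + 2*I*sqrt(6)/5)**2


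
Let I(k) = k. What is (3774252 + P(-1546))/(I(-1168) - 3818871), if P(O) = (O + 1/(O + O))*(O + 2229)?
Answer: -8405088045/11811560588 ≈ -0.71160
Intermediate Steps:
P(O) = (2229 + O)*(O + 1/(2*O)) (P(O) = (O + 1/(2*O))*(2229 + O) = (2229 + O)*(O + 1/(2*O)))
(3774252 + P(-1546))/(I(-1168) - 3818871) = (3774252 + (1/2 + (-1546)**2 + 2229*(-1546) + (2229/2)/(-1546)))/(-1168 - 3818871) = (3774252 + (1/2 + 2390116 - 3446034 + (2229/2)*(-1/1546)))/(-3820039) = (3774252 + (1/2 + 2390116 - 3446034 - 2229/3092))*(-1/3820039) = (3774252 - 3264899139/3092)*(-1/3820039) = (8405088045/3092)*(-1/3820039) = -8405088045/11811560588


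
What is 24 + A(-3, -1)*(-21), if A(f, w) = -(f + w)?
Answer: -60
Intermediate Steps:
A(f, w) = -f - w
24 + A(-3, -1)*(-21) = 24 + (-1*(-3) - 1*(-1))*(-21) = 24 + (3 + 1)*(-21) = 24 + 4*(-21) = 24 - 84 = -60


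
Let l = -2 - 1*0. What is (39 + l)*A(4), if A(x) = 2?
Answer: 74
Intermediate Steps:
l = -2 (l = -2 + 0 = -2)
(39 + l)*A(4) = (39 - 2)*2 = 37*2 = 74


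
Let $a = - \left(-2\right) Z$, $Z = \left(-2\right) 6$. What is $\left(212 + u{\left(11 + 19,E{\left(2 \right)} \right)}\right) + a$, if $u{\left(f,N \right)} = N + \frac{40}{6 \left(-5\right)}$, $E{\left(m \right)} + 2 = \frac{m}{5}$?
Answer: $\frac{2776}{15} \approx 185.07$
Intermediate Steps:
$Z = -12$
$E{\left(m \right)} = -2 + \frac{m}{5}$
$u{\left(f,N \right)} = - \frac{4}{3} + N$ ($u{\left(f,N \right)} = N + \frac{40}{-30} = N + 40 \left(- \frac{1}{30}\right) = N - \frac{4}{3} = - \frac{4}{3} + N$)
$a = -24$ ($a = - \left(-2\right) \left(-12\right) = \left(-1\right) 24 = -24$)
$\left(212 + u{\left(11 + 19,E{\left(2 \right)} \right)}\right) + a = \left(212 + \left(- \frac{4}{3} + \left(-2 + \frac{1}{5} \cdot 2\right)\right)\right) - 24 = \left(212 + \left(- \frac{4}{3} + \left(-2 + \frac{2}{5}\right)\right)\right) - 24 = \left(212 - \frac{44}{15}\right) - 24 = \frac{3136}{15} - 24 = \frac{2776}{15}$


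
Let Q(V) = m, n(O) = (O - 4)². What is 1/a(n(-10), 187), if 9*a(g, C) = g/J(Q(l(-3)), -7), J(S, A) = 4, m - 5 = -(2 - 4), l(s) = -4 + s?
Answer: 9/49 ≈ 0.18367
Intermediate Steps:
n(O) = (-4 + O)²
m = 7 (m = 5 - (2 - 4) = 5 - 1*(-2) = 5 + 2 = 7)
Q(V) = 7
a(g, C) = g/36 (a(g, C) = (g/4)/9 = g/36)
1/a(n(-10), 187) = 1/((-4 - 10)²/36) = 1/((1/36)*(-14)²) = 1/((1/36)*196) = 1/(49/9) = 9/49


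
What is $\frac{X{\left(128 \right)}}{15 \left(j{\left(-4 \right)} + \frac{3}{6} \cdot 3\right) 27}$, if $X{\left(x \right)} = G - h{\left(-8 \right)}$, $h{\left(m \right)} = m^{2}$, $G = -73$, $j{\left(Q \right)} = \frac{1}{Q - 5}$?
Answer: $- \frac{274}{1125} \approx -0.24356$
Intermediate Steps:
$j{\left(Q \right)} = \frac{1}{-5 + Q}$
$X{\left(x \right)} = -137$ ($X{\left(x \right)} = -73 - \left(-8\right)^{2} = -73 - 64 = -137$)
$\frac{X{\left(128 \right)}}{15 \left(j{\left(-4 \right)} + \frac{3}{6} \cdot 3\right) 27} = - \frac{137}{15 \left(\frac{1}{-5 - 4} + \frac{3}{6} \cdot 3\right) 27} = - \frac{137}{15 \left(\frac{1}{-9} + 3 \cdot \frac{1}{6} \cdot 3\right) 27} = - \frac{137}{15 \left(- \frac{1}{9} + \frac{1}{2} \cdot 3\right) 27} = - \frac{137}{15 \left(- \frac{1}{9} + \frac{3}{2}\right) 27} = - \frac{137}{15 \cdot \frac{25}{18} \cdot 27} = - \frac{137}{\frac{125}{6} \cdot 27} = - \frac{137}{\frac{1125}{2}} = \left(-137\right) \frac{2}{1125} = - \frac{274}{1125}$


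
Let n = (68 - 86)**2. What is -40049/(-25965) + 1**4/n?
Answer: 1444649/934740 ≈ 1.5455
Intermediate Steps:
n = 324 (n = (-18)**2 = 324)
-40049/(-25965) + 1**4/n = -40049/(-25965) + 1**4/324 = -40049*(-1/25965) + 1*(1/324) = 40049/25965 + 1/324 = 1444649/934740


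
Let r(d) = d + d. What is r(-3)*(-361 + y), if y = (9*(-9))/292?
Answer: 316479/146 ≈ 2167.7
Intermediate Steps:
r(d) = 2*d
y = -81/292 (y = -81*1/292 = -81/292 ≈ -0.27740)
r(-3)*(-361 + y) = (2*(-3))*(-361 - 81/292) = -6*(-105493/292) = 316479/146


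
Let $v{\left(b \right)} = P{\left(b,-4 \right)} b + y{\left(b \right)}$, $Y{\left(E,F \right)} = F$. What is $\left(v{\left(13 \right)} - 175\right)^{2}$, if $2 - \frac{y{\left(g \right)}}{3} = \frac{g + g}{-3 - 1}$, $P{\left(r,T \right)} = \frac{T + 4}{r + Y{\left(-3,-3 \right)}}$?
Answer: $\frac{89401}{4} \approx 22350.0$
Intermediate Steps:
$P{\left(r,T \right)} = \frac{4 + T}{-3 + r}$ ($P{\left(r,T \right)} = \frac{T + 4}{r - 3} = \frac{4 + T}{-3 + r}$)
$y{\left(g \right)} = 6 + \frac{3 g}{2}$ ($y{\left(g \right)} = 6 - 3 \frac{g + g}{-3 - 1} = 6 - 3 \frac{2 g}{-4} = 6 - 3 \cdot 2 g \left(- \frac{1}{4}\right) = 6 - 3 \left(- \frac{g}{2}\right) = 6 + \frac{3 g}{2}$)
$v{\left(b \right)} = 6 + \frac{3 b}{2}$ ($v{\left(b \right)} = \frac{4 - 4}{-3 + b} b + \left(6 + \frac{3 b}{2}\right) = \frac{1}{-3 + b} 0 b + \left(6 + \frac{3 b}{2}\right) = 0 b + \left(6 + \frac{3 b}{2}\right) = 0 + \left(6 + \frac{3 b}{2}\right) = 6 + \frac{3 b}{2}$)
$\left(v{\left(13 \right)} - 175\right)^{2} = \left(\left(6 + \frac{3}{2} \cdot 13\right) - 175\right)^{2} = \left(\left(6 + \frac{39}{2}\right) - 175\right)^{2} = \left(\frac{51}{2} - 175\right)^{2} = \left(- \frac{299}{2}\right)^{2} = \frac{89401}{4}$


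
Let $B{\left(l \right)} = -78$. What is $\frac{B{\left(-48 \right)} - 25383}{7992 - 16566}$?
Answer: $\frac{8487}{2858} \approx 2.9696$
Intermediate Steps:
$\frac{B{\left(-48 \right)} - 25383}{7992 - 16566} = \frac{-78 - 25383}{7992 - 16566} = - \frac{25461}{-8574} = \left(-25461\right) \left(- \frac{1}{8574}\right) = \frac{8487}{2858}$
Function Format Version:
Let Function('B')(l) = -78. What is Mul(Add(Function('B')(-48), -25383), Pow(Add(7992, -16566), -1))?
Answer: Rational(8487, 2858) ≈ 2.9696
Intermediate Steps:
Mul(Add(Function('B')(-48), -25383), Pow(Add(7992, -16566), -1)) = Mul(Add(-78, -25383), Pow(Add(7992, -16566), -1)) = Mul(-25461, Pow(-8574, -1)) = Mul(-25461, Rational(-1, 8574)) = Rational(8487, 2858)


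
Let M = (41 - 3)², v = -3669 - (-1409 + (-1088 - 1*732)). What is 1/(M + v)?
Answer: 1/1004 ≈ 0.00099602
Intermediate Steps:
v = -440 (v = -3669 - (-1409 + (-1088 - 732)) = -3669 - (-1409 - 1820) = -3669 - 1*(-3229) = -3669 + 3229 = -440)
M = 1444 (M = 38² = 1444)
1/(M + v) = 1/(1444 - 440) = 1/1004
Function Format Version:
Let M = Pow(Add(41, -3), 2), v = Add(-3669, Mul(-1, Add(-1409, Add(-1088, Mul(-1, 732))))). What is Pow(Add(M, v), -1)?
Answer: Rational(1, 1004) ≈ 0.00099602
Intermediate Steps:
v = -440 (v = Add(-3669, Mul(-1, Add(-1409, Add(-1088, -732)))) = Add(-3669, Mul(-1, Add(-1409, -1820))) = Add(-3669, Mul(-1, -3229)) = Add(-3669, 3229) = -440)
M = 1444 (M = Pow(38, 2) = 1444)
Pow(Add(M, v), -1) = Pow(Add(1444, -440), -1) = Pow(1004, -1) = Rational(1, 1004)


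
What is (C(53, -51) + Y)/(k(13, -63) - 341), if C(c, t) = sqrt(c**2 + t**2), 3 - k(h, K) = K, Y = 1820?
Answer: -364/55 - sqrt(5410)/275 ≈ -6.8856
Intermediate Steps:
k(h, K) = 3 - K
(C(53, -51) + Y)/(k(13, -63) - 341) = (sqrt(53**2 + (-51)**2) + 1820)/((3 - 1*(-63)) - 341) = (sqrt(2809 + 2601) + 1820)/((3 + 63) - 341) = (sqrt(5410) + 1820)/(66 - 341) = (1820 + sqrt(5410))/(-275) = (1820 + sqrt(5410))*(-1/275) = -364/55 - sqrt(5410)/275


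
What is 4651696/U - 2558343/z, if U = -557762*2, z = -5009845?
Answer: -5112595732597/1397150583445 ≈ -3.6593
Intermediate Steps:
U = -1115524
4651696/U - 2558343/z = 4651696/(-1115524) - 2558343/(-5009845) = 4651696*(-1/1115524) - 2558343*(-1/5009845) = -1162924/278881 + 2558343/5009845 = -5112595732597/1397150583445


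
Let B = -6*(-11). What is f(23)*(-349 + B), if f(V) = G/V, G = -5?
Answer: 1415/23 ≈ 61.522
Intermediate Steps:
f(V) = -5/V
B = 66
f(23)*(-349 + B) = (-5/23)*(-349 + 66) = -5*1/23*(-283) = -5/23*(-283) = 1415/23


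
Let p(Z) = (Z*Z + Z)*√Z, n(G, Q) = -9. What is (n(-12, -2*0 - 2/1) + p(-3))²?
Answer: -27 - 108*I*√3 ≈ -27.0 - 187.06*I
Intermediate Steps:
p(Z) = √Z*(Z + Z²) (p(Z) = (Z² + Z)*√Z = (Z + Z²)*√Z = √Z*(Z + Z²))
(n(-12, -2*0 - 2/1) + p(-3))² = (-9 + (-3)^(3/2)*(1 - 3))² = (-9 - 3*I*√3*(-2))² = (-9 + 6*I*√3)²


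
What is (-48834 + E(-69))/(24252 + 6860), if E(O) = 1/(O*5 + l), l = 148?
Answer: -9620299/6129064 ≈ -1.5696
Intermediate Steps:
E(O) = 1/(148 + 5*O) (E(O) = 1/(O*5 + 148) = 1/(5*O + 148) = 1/(148 + 5*O))
(-48834 + E(-69))/(24252 + 6860) = (-48834 + 1/(148 + 5*(-69)))/(24252 + 6860) = (-48834 + 1/(148 - 345))/31112 = (-48834 + 1/(-197))*(1/31112) = (-48834 - 1/197)*(1/31112) = -9620299/197*1/31112 = -9620299/6129064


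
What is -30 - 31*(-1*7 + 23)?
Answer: -526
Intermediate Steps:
-30 - 31*(-1*7 + 23) = -30 - 31*(-7 + 23) = -30 - 31*16 = -30 - 496 = -526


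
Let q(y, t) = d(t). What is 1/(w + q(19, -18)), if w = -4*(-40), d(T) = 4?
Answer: 1/164 ≈ 0.0060976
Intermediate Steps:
q(y, t) = 4
w = 160
1/(w + q(19, -18)) = 1/(160 + 4) = 1/164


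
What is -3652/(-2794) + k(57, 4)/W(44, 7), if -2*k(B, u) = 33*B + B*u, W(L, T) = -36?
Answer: 93265/3048 ≈ 30.599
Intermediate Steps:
k(B, u) = -33*B/2 - B*u/2 (k(B, u) = -(33*B + B*u)/2 = -33*B/2 - B*u/2)
-3652/(-2794) + k(57, 4)/W(44, 7) = -3652/(-2794) - 1/2*57*(33 + 4)/(-36) = -3652*(-1/2794) - 1/2*57*37*(-1/36) = 166/127 - 2109/2*(-1/36) = 166/127 + 703/24 = 93265/3048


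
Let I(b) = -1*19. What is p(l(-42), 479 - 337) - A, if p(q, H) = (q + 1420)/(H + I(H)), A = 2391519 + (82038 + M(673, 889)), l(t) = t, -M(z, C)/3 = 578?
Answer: -304032851/123 ≈ -2.4718e+6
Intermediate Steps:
M(z, C) = -1734 (M(z, C) = -3*578 = -1734)
I(b) = -19
A = 2471823 (A = 2391519 + (82038 - 1734) = 2391519 + 80304 = 2471823)
p(q, H) = (1420 + q)/(-19 + H) (p(q, H) = (q + 1420)/(H - 19) = (1420 + q)/(-19 + H))
p(l(-42), 479 - 337) - A = (1420 - 42)/(-19 + (479 - 337)) - 1*2471823 = 1378/(-19 + 142) - 2471823 = 1378/123 - 2471823 = -304032851/123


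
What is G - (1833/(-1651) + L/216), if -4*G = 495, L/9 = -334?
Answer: -82847/762 ≈ -108.72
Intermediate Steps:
L = -3006 (L = 9*(-334) = -3006)
G = -495/4 (G = -¼*495 = -495/4 ≈ -123.75)
G - (1833/(-1651) + L/216) = -495/4 - (1833/(-1651) - 3006/216) = -495/4 - (1833*(-1/1651) - 3006*1/216) = -495/4 - (-141/127 - 167/12) = -495/4 - 1*(-22901/1524) = -495/4 + 22901/1524 = -82847/762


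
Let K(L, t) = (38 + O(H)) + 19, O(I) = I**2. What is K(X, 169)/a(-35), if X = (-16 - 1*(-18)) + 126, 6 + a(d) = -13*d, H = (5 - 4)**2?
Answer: 58/449 ≈ 0.12918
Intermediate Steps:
H = 1 (H = 1**2 = 1)
a(d) = -6 - 13*d
X = 128 (X = (-16 + 18) + 126 = 2 + 126 = 128)
K(L, t) = 58 (K(L, t) = (38 + 1**2) + 19 = (38 + 1) + 19 = 39 + 19 = 58)
K(X, 169)/a(-35) = 58/(-6 - 13*(-35)) = 58/(-6 + 455) = 58/449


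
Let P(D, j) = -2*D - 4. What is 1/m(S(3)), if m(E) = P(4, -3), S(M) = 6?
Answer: -1/12 ≈ -0.083333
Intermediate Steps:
P(D, j) = -4 - 2*D
m(E) = -12 (m(E) = -4 - 2*4 = -4 - 8 = -12)
1/m(S(3)) = 1/(-12) = -1/12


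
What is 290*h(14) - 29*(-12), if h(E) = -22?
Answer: -6032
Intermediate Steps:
290*h(14) - 29*(-12) = 290*(-22) - 29*(-12) = -6380 + 348 = -6032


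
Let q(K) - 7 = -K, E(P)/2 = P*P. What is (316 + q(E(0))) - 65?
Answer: 258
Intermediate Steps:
E(P) = 2*P² (E(P) = 2*(P*P) = 2*P²)
q(K) = 7 - K
(316 + q(E(0))) - 65 = (316 + (7 - 2*0²)) - 65 = (316 + (7 - 2*0)) - 65 = (316 + (7 - 1*0)) - 65 = (316 + (7 + 0)) - 65 = (316 + 7) - 65 = 323 - 65 = 258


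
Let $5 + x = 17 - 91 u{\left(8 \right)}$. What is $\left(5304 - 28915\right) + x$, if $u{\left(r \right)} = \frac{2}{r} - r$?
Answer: $- \frac{91575}{4} \approx -22894.0$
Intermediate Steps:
$u{\left(r \right)} = - r + \frac{2}{r}$
$x = \frac{2869}{4}$ ($x = -5 - \left(-17 + 91 \left(\left(-1\right) 8 + \frac{2}{8}\right)\right) = -5 - \left(-17 + 91 \left(-8 + 2 \cdot \frac{1}{8}\right)\right) = -5 - \left(-17 + 91 \left(-8 + \frac{1}{4}\right)\right) = -5 + \left(17 - - \frac{2821}{4}\right) = -5 + \left(17 + \frac{2821}{4}\right) = -5 + \frac{2889}{4} = \frac{2869}{4} \approx 717.25$)
$\left(5304 - 28915\right) + x = \left(5304 - 28915\right) + \frac{2869}{4} = -23611 + \frac{2869}{4} = - \frac{91575}{4}$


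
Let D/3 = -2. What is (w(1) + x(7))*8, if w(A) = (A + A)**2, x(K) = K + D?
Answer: 40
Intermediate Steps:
D = -6 (D = 3*(-2) = -6)
x(K) = -6 + K (x(K) = K - 6 = -6 + K)
w(A) = 4*A**2 (w(A) = (2*A)**2 = 4*A**2)
(w(1) + x(7))*8 = (4*1**2 + (-6 + 7))*8 = (4*1 + 1)*8 = (4 + 1)*8 = 5*8 = 40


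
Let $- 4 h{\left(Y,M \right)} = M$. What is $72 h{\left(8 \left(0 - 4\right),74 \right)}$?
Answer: $-1332$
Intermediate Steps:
$h{\left(Y,M \right)} = - \frac{M}{4}$
$72 h{\left(8 \left(0 - 4\right),74 \right)} = 72 \left(\left(- \frac{1}{4}\right) 74\right) = 72 \left(- \frac{37}{2}\right) = -1332$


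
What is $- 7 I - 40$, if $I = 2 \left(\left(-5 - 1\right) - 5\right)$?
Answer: $114$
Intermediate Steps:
$I = -22$ ($I = 2 \left(\left(-5 - 1\right) - 5\right) = 2 \left(-6 - 5\right) = 2 \left(-11\right) = -22$)
$- 7 I - 40 = \left(-7\right) \left(-22\right) - 40 = 154 - 40 = 114$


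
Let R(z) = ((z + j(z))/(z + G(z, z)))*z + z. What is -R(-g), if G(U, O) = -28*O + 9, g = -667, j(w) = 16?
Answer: -11550439/18000 ≈ -641.69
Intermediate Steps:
G(U, O) = 9 - 28*O
R(z) = z + z*(16 + z)/(9 - 27*z) (R(z) = ((z + 16)/(z + (9 - 28*z)))*z + z = ((16 + z)/(9 - 27*z))*z + z = z*(16 + z)/(9 - 27*z) + z = z + z*(16 + z)/(9 - 27*z))
-R(-g) = -(-1*(-667))*(-25 + 26*(-1*(-667)))/(9*(-1 + 3*(-1*(-667)))) = -667*(-25 + 26*667)/(9*(-1 + 3*667)) = -667*(-25 + 17342)/(9*(-1 + 2001)) = -667*17317/(9*2000) = -1*11550439/18000 = -11550439/18000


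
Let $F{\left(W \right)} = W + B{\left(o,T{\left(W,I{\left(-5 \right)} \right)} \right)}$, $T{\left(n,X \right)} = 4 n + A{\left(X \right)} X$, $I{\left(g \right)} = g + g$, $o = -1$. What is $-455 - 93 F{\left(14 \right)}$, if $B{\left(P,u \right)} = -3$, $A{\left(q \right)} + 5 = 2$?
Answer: $-1478$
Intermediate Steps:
$A{\left(q \right)} = -3$ ($A{\left(q \right)} = -5 + 2 = -3$)
$I{\left(g \right)} = 2 g$
$T{\left(n,X \right)} = - 3 X + 4 n$ ($T{\left(n,X \right)} = 4 n - 3 X = - 3 X + 4 n$)
$F{\left(W \right)} = -3 + W$ ($F{\left(W \right)} = W - 3 = -3 + W$)
$-455 - 93 F{\left(14 \right)} = -455 - 93 \left(-3 + 14\right) = -455 - 1023 = -1478$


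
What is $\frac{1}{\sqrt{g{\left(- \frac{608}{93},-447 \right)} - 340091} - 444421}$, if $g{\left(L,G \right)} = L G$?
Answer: $- \frac{13777051}{6122821234700} - \frac{i \sqrt{324019099}}{6122821234700} \approx -2.2501 \cdot 10^{-6} - 2.9399 \cdot 10^{-9} i$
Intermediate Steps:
$g{\left(L,G \right)} = G L$
$\frac{1}{\sqrt{g{\left(- \frac{608}{93},-447 \right)} - 340091} - 444421} = \frac{1}{\sqrt{- 447 \left(- \frac{608}{93}\right) - 340091} - 444421} = \frac{1}{\sqrt{- 447 \left(\left(-608\right) \frac{1}{93}\right) - 340091} - 444421} = \frac{1}{\sqrt{\left(-447\right) \left(- \frac{608}{93}\right) - 340091} - 444421} = \frac{1}{\sqrt{\frac{90592}{31} - 340091} - 444421} = \frac{1}{\sqrt{- \frac{10452229}{31}} - 444421} = \frac{1}{\frac{i \sqrt{324019099}}{31} - 444421} = \frac{1}{-444421 + \frac{i \sqrt{324019099}}{31}}$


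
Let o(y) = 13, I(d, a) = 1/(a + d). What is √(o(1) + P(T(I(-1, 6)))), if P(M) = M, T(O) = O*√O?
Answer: √(325 + √5)/5 ≈ 3.6179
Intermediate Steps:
T(O) = O^(3/2)
√(o(1) + P(T(I(-1, 6)))) = √(13 + (1/(6 - 1))^(3/2)) = √(13 + (1/5)^(3/2)) = √(13 + (⅕)^(3/2)) = √(13 + √5/25)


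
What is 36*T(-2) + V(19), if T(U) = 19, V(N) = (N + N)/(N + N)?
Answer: 685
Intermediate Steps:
V(N) = 1 (V(N) = (2*N)/((2*N)) = (2*N)*(1/(2*N)) = 1)
36*T(-2) + V(19) = 36*19 + 1 = 684 + 1 = 685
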